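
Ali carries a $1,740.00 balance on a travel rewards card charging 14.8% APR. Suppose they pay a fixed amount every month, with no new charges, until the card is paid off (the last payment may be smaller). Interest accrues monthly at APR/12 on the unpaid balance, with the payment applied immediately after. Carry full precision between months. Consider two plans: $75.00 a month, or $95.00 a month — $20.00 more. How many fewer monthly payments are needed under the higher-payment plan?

7 fewer payments

Monthly rate r = 14.8%/12 = 1.23333% = 0.0123333.
At $75.00/mo: n = ⌈−ln(1 − rB₀/P)/ln(1+r)⌉ = 28 payments (last $37.41); total interest = total paid − $1,740.00 = $322.41.
At $95.00/mo: 21 payments (last $84.45); total interest $244.45.
Payments saved = 28 − 21 = 7.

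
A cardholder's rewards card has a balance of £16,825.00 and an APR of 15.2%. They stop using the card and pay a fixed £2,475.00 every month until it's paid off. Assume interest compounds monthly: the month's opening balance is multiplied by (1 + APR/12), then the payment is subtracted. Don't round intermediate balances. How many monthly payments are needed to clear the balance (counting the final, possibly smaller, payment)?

Monthly rate r = 15.2%/12 = 1.26667% = 0.0126667.
Recurrence: B ← B·(1+r) − £2,475.00.
Month 1: interest £213.12; balance after payment £14,563.12.
Month 2: interest £184.47; balance after payment £12,272.58.
Closed form: n = −ln(1 − rB₀/P)/ln(1+r) = −ln(0.91389)/ln(1.01267) ≈ 7.154, so the balance reaches zero during payment 8.

8 payments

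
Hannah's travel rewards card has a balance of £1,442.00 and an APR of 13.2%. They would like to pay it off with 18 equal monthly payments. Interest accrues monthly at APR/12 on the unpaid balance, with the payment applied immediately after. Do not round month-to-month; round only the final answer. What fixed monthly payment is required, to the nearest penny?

£88.74

Monthly rate r = 13.2%/12 = 1.1% = 0.011.
Level-payment amortization: P = B₀·r / (1 − (1+r)^(−n)) = 1442.00·0.011 / (1 − 1.011^(−18)).
Denominator 1 − (1+r)^(−18) = 0.178742782.
P = 15.862 / 0.178742782 ≈ 88.74.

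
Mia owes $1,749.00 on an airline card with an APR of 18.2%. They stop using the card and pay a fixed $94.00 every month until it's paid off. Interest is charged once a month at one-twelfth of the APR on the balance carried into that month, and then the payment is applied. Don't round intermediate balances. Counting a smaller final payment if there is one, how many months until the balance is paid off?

Monthly rate r = 18.2%/12 = 1.51667% = 0.0151667.
Recurrence: B ← B·(1+r) − $94.00.
Month 1: interest $26.53; balance after payment $1,681.53.
Month 2: interest $25.50; balance after payment $1,613.03.
Closed form: n = −ln(1 − rB₀/P)/ln(1+r) = −ln(0.7178)/ln(1.01517) ≈ 22.026, so the balance reaches zero during payment 23.

23 payments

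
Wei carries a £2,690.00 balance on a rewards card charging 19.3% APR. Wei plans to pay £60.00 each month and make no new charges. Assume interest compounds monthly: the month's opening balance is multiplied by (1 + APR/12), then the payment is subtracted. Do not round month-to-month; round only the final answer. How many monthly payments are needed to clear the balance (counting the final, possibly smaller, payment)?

Monthly rate r = 19.3%/12 = 1.60833% = 0.0160833.
Recurrence: B ← B·(1+r) − £60.00.
Month 1: interest £43.26; balance after payment £2,673.26.
Month 2: interest £42.99; balance after payment £2,656.26.
Closed form: n = −ln(1 − rB₀/P)/ln(1+r) = −ln(0.27893)/ln(1.01608) ≈ 80.023, so the balance reaches zero during payment 81.

81 payments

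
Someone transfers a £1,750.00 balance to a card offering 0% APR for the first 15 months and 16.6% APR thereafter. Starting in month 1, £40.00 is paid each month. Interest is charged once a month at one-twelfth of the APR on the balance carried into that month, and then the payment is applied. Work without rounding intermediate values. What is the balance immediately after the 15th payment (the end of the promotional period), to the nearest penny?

£1,150.00

Promo months 1–15 at r₀ = 0%/12 = 0; months 16+ at r₁ = 16.6%/12 = 0.0138333.
After month 15 (no interest yet): B = £1,750.00 − 15·£40.00 = £1,150.00.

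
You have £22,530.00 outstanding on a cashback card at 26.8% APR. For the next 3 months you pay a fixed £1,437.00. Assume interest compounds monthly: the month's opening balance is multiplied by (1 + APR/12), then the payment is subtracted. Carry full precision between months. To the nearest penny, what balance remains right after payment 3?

£19,665.48

Monthly rate r = 26.8%/12 = 2.23333% = 0.0223333.
Each month: B ← B·(1+r) − £1,437.00.
Month 1: interest £503.17; balance after payment £21,596.17.
Month 2: interest £482.31; balance after payment £20,641.48.
Month 3: interest £460.99; balance after payment £19,665.48.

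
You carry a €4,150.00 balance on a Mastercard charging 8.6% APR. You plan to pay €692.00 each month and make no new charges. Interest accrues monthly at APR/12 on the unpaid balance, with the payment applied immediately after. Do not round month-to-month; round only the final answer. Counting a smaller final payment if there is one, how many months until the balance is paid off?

7 payments

Monthly rate r = 8.6%/12 = 0.716667% = 0.00716667.
Recurrence: B ← B·(1+r) − €692.00.
Month 1: interest €29.74; balance after payment €3,487.74.
Month 2: interest €25.00; balance after payment €2,820.74.
Closed form: n = −ln(1 − rB₀/P)/ln(1+r) = −ln(0.95702)/ln(1.00717) ≈ 6.152, so the balance reaches zero during payment 7.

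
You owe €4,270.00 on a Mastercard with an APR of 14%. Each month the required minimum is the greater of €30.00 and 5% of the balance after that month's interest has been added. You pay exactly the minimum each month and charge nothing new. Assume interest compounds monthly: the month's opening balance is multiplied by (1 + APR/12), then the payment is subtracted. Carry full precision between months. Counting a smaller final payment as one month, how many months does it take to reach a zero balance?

73 months

Monthly rate r = 14%/12 = 1.16667% = 0.0116667.
While 5% of the post-interest balance exceeds €30.00, each month B ← (B·(1+r))·(1 − 0.05), i.e. B shrinks by the factor (1+r)·0.95 = 0.96108.
This holds for months 1–50. Entering month 51 the balance is €586.79; 5% of the post-interest balance is now below €30.00, so the flat €30.00 minimum applies from here.
From month 51 a fixed €30.00 at rate r clears €586.79 in 23 more payments. Total: 50 + 23 = 73 months.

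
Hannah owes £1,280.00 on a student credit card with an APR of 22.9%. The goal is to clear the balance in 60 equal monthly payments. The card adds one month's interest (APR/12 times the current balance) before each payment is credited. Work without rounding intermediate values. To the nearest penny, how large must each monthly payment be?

£36.01

Monthly rate r = 22.9%/12 = 1.90833% = 0.0190833.
Level-payment amortization: P = B₀·r / (1 − (1+r)^(−n)) = 1280.00·0.0190833 / (1 − 1.01908^(−60)).
Denominator 1 − (1+r)^(−60) = 0.678324442.
P = 24.4267 / 0.678324442 ≈ 36.01.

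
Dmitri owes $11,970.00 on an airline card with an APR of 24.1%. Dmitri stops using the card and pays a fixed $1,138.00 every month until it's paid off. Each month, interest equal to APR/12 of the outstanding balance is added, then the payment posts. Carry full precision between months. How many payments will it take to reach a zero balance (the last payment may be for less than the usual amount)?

Monthly rate r = 24.1%/12 = 2.00833% = 0.0200833.
Recurrence: B ← B·(1+r) − $1,138.00.
Month 1: interest $240.40; balance after payment $11,072.40.
Month 2: interest $222.37; balance after payment $10,156.77.
Closed form: n = −ln(1 − rB₀/P)/ln(1+r) = −ln(0.78875)/ln(1.02008) ≈ 11.934, so the balance reaches zero during payment 12.

12 payments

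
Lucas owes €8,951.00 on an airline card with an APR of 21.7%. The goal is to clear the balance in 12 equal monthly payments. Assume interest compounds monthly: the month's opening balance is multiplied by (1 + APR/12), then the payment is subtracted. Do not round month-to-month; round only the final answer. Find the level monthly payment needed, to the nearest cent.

Monthly rate r = 21.7%/12 = 1.80833% = 0.0180833.
Level-payment amortization: P = B₀·r / (1 − (1+r)^(−n)) = 8951.00·0.0180833 / (1 − 1.01808^(−12)).
Denominator 1 − (1+r)^(−12) = 0.193507996.
P = 161.864 / 0.193507996 ≈ 836.47.

€836.47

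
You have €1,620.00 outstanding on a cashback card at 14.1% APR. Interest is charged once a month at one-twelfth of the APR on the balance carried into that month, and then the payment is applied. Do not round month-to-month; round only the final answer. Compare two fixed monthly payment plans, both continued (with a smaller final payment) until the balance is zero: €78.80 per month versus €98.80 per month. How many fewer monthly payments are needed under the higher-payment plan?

5 fewer payments

Monthly rate r = 14.1%/12 = 1.175% = 0.01175.
At €78.80/mo: n = ⌈−ln(1 − rB₀/P)/ln(1+r)⌉ = 24 payments (last €52.84); total interest = total paid − €1,620.00 = €245.24.
At €98.80/mo: 19 payments (last €31.81); total interest €190.21.
Payments saved = 24 − 19 = 5.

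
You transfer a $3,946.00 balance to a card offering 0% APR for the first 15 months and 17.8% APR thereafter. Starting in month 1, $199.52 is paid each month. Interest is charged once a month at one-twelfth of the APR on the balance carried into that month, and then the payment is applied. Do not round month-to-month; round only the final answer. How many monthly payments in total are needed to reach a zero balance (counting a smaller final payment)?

Promo months 1–15 at r₀ = 0%/12 = 0; months 16+ at r₁ = 17.8%/12 = 0.0148333.
After month 15 (no interest yet): B = $3,946.00 − 15·$199.52 = $953.20.
Then at r₁ with $199.52/mo: n₂ = −ln(1 − r₁·B/P)/ln(1+r₁) ≈ 4.99 → 5 more payments.

20 payments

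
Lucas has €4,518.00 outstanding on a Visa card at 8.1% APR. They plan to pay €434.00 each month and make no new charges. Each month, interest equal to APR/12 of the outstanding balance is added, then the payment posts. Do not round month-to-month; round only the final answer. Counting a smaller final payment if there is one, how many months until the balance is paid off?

Monthly rate r = 8.1%/12 = 0.675% = 0.00675.
Recurrence: B ← B·(1+r) − €434.00.
Month 1: interest €30.50; balance after payment €4,114.50.
Month 2: interest €27.77; balance after payment €3,708.27.
Closed form: n = −ln(1 − rB₀/P)/ln(1+r) = −ln(0.92973)/ln(1.00675) ≈ 10.830, so the balance reaches zero during payment 11.

11 months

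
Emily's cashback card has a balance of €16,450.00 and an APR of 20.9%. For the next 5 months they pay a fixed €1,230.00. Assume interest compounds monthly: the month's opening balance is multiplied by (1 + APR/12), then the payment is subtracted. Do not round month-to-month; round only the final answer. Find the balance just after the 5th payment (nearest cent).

Monthly rate r = 20.9%/12 = 1.74167% = 0.0174167.
Each month: B ← B·(1+r) − €1,230.00.
Month 1: interest €286.50; balance after payment €15,506.50.
Month 2: interest €270.07; balance after payment €14,546.58.
Month 3: interest €253.35; balance after payment €13,569.93.
Month 4: interest €236.34; balance after payment €12,576.27.
Month 5: interest €219.04; balance after payment €11,565.31.

€11,565.31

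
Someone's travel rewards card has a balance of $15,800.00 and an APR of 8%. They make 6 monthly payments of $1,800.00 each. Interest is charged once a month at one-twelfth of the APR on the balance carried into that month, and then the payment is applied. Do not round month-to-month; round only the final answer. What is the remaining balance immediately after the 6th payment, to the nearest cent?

Monthly rate r = 8%/12 = 0.666667% = 0.00666667.
Each month: B ← B·(1+r) − $1,800.00.
Month 1: interest $105.33; balance after payment $14,105.33.
Month 2: interest $94.04; balance after payment $12,399.37.
Month 3: interest $82.66; balance after payment $10,682.03.
Month 4: interest $71.21; balance after payment $8,953.24.
Month 5: interest $59.69; balance after payment $7,212.93.
Month 6: interest $48.09; balance after payment $5,461.02.

$5,461.02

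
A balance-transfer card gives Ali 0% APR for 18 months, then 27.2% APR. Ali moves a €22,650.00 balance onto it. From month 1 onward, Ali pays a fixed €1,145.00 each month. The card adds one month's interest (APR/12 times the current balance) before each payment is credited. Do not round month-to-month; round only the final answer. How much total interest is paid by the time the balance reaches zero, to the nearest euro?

€68

Promo months 1–18 at r₀ = 0%/12 = 0; months 19+ at r₁ = 27.2%/12 = 0.0226667.
After month 18 (no interest yet): B = €22,650.00 − 18·€1,145.00 = €2,040.00.
Then at r₁ with €1,145.00/mo: n₂ = −ln(1 − r₁·B/P)/ln(1+r₁) ≈ 1.84 → 2 more payments.
Total paid = 19·€1,145.00 + €962.57 = €22,717.57; interest = €22,717.57 − €22,650.00 = €67.57.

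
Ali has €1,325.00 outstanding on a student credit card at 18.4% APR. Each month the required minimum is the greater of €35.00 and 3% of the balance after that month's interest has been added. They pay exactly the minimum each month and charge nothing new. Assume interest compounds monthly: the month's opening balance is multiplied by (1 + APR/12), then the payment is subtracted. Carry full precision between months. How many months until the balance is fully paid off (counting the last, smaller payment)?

Monthly rate r = 18.4%/12 = 1.53333% = 0.0153333.
While 3% of the post-interest balance exceeds €35.00, each month B ← (B·(1+r))·(1 − 0.03), i.e. B shrinks by the factor (1+r)·0.97 = 0.98487.
This holds for months 1–10. Entering month 11 the balance is €1,137.68; 3% of the post-interest balance is now below €35.00, so the flat €35.00 minimum applies from here.
From month 11 a fixed €35.00 at rate r clears €1,137.68 in 46 more payments. Total: 10 + 46 = 56 months.

56 months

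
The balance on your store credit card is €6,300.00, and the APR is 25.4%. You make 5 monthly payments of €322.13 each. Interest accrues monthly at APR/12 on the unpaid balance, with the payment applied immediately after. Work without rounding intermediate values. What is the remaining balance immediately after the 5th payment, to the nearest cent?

€5,315.29

Monthly rate r = 25.4%/12 = 2.11667% = 0.0211667.
Each month: B ← B·(1+r) − €322.13.
Month 1: interest €133.35; balance after payment €6,111.22.
Month 2: interest €129.35; balance after payment €5,918.44.
Month 3: interest €125.27; balance after payment €5,721.59.
Month 4: interest €121.11; balance after payment €5,520.56.
Month 5: interest €116.85; balance after payment €5,315.29.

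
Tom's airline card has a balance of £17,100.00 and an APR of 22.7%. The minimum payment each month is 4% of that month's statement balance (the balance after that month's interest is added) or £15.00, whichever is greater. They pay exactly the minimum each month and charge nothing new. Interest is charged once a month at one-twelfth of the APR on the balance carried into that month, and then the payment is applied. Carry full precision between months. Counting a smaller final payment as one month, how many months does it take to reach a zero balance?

Monthly rate r = 22.7%/12 = 1.89167% = 0.0189167.
While 4% of the post-interest balance exceeds £15.00, each month B ← (B·(1+r))·(1 − 0.04), i.e. B shrinks by the factor (1+r)·0.96 = 0.97816.
This holds for months 1–174. Entering month 175 the balance is £366.71; 4% of the post-interest balance is now below £15.00, so the flat £15.00 minimum applies from here.
From month 175 a fixed £15.00 at rate r clears £366.71 in 34 more payments. Total: 174 + 34 = 208 months.

208 months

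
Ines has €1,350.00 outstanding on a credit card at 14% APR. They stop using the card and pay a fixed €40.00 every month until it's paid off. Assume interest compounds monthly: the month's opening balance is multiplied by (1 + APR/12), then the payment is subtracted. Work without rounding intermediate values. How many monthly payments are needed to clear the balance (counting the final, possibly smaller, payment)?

44 months

Monthly rate r = 14%/12 = 1.16667% = 0.0116667.
Recurrence: B ← B·(1+r) − €40.00.
Month 1: interest €15.75; balance after payment €1,325.75.
Month 2: interest €15.47; balance after payment €1,301.22.
Closed form: n = −ln(1 − rB₀/P)/ln(1+r) = −ln(0.60625)/ln(1.01167) ≈ 43.147, so the balance reaches zero during payment 44.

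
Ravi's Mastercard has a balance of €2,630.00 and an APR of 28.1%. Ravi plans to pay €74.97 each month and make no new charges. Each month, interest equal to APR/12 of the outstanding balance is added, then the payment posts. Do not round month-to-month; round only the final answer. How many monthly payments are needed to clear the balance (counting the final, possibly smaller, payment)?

Monthly rate r = 28.1%/12 = 2.34167% = 0.0234167.
Recurrence: B ← B·(1+r) − €74.97.
Month 1: interest €61.59; balance after payment €2,616.62.
Month 2: interest €61.27; balance after payment €2,602.92.
Closed form: n = −ln(1 − rB₀/P)/ln(1+r) = −ln(0.17853)/ln(1.02342) ≈ 74.439, so the balance reaches zero during payment 75.

75 payments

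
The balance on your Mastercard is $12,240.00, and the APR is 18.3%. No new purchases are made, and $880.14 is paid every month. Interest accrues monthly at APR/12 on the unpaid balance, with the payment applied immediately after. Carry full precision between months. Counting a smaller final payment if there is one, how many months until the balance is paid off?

Monthly rate r = 18.3%/12 = 1.525% = 0.01525.
Recurrence: B ← B·(1+r) − $880.14.
Month 1: interest $186.66; balance after payment $11,546.52.
Month 2: interest $176.08; balance after payment $10,842.46.
Closed form: n = −ln(1 − rB₀/P)/ln(1+r) = −ln(0.78792)/ln(1.01525) ≈ 15.749, so the balance reaches zero during payment 16.

16 months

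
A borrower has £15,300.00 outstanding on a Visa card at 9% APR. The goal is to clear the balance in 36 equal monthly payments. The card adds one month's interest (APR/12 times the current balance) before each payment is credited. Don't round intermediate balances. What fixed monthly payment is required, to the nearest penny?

£486.54

Monthly rate r = 9%/12 = 0.75% = 0.0075.
Level-payment amortization: P = B₀·r / (1 − (1+r)^(−n)) = 15300.00·0.0075 / (1 − 1.0075^(−36)).
Denominator 1 − (1+r)^(−36) = 0.235851039.
P = 114.75 / 0.235851039 ≈ 486.54.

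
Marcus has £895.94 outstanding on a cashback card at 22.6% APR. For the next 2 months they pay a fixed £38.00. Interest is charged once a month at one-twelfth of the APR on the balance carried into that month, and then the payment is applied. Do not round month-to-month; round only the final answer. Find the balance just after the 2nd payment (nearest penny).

£853.29

Monthly rate r = 22.6%/12 = 1.88333% = 0.0188333.
Each month: B ← B·(1+r) − £38.00.
Month 1: interest £16.87; balance after payment £874.81.
Month 2: interest £16.48; balance after payment £853.29.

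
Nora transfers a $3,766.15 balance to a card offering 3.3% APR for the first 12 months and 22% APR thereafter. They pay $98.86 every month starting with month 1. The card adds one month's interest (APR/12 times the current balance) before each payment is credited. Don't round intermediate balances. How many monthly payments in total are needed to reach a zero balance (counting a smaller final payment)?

50 months

Promo months 1–12 at r₀ = 3.3%/12 = 0.00275; months 13+ at r₁ = 22%/12 = 0.0183333.
After month 12: iterate B ← B·(1+r₀) − $98.86 for 12 months → $2,687.90.
Then at r₁ with $98.86/mo: n₂ = −ln(1 − r₁·B/P)/ln(1+r₁) ≈ 37.98 → 38 more payments.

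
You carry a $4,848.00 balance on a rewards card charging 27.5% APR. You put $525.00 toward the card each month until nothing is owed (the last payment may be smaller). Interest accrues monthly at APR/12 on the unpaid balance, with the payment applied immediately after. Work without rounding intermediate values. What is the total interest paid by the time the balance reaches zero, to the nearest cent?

Monthly rate r = 27.5%/12 = 2.29167% = 0.0229167.
Payoff takes n = ⌈−ln(1 − rB₀/P)/ln(1+r)⌉ = ⌈10.494⌉ = 11 payments; the last is $260.85.
Total paid = 10·$525.00 + $260.85 = $5,510.85.
Total interest = total paid − principal = $5,510.85 − $4,848.00 = $662.85.

$662.85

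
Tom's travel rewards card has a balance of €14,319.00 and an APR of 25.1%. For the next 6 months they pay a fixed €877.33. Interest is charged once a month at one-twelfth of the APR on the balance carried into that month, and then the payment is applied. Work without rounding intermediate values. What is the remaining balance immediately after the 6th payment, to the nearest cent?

€10,665.63

Monthly rate r = 25.1%/12 = 2.09167% = 0.0209167.
Each month: B ← B·(1+r) − €877.33.
Month 1: interest €299.51; balance after payment €13,741.18.
Month 2: interest €287.42; balance after payment €13,151.27.
Month 3: interest €275.08; balance after payment €12,549.02.
Month 4: interest €262.48; balance after payment €11,934.17.
Month 5: interest €249.62; balance after payment €11,306.46.
Month 6: interest €236.49; balance after payment €10,665.63.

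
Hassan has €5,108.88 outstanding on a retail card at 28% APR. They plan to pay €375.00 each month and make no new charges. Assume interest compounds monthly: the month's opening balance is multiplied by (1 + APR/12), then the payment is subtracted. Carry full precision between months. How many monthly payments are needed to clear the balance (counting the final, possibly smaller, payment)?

Monthly rate r = 28%/12 = 2.33333% = 0.0233333.
Recurrence: B ← B·(1+r) − €375.00.
Month 1: interest €119.21; balance after payment €4,853.09.
Month 2: interest €113.24; balance after payment €4,591.33.
Closed form: n = −ln(1 − rB₀/P)/ln(1+r) = −ln(0.68211)/ln(1.02333) ≈ 16.586, so the balance reaches zero during payment 17.

17 months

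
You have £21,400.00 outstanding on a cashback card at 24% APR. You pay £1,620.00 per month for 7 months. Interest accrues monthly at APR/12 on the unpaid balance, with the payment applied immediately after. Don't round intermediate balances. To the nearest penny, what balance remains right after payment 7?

£12,538.33

Monthly rate r = 24%/12 = 2% = 0.02.
Each month: B ← B·(1+r) − £1,620.00.
Month 1: interest £428.00; balance after payment £20,208.00.
Month 2: interest £404.16; balance after payment £18,992.16.
Month 3: interest £379.84; balance after payment £17,752.00.
Month 4: interest £355.04; balance after payment £16,487.04.
Month 5: interest £329.74; balance after payment £15,196.78.
Month 6: interest £303.94; balance after payment £13,880.72.
Month 7: interest £277.61; balance after payment £12,538.33.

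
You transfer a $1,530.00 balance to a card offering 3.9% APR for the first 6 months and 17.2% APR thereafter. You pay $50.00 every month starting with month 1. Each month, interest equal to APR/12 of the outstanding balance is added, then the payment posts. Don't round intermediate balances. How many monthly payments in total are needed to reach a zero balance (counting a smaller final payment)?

Promo months 1–6 at r₀ = 3.9%/12 = 0.00325; months 7+ at r₁ = 17.2%/12 = 0.0143333.
After month 6: iterate B ← B·(1+r₀) − $50.00 for 6 months → $1,257.63.
Then at r₁ with $50.00/mo: n₂ = −ln(1 − r₁·B/P)/ln(1+r₁) ≈ 31.42 → 32 more payments.

38 payments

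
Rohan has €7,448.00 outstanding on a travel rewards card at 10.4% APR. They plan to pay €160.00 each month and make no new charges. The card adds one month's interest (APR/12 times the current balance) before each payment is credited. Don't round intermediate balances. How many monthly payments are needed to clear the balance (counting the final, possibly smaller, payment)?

Monthly rate r = 10.4%/12 = 0.866667% = 0.00866667.
Recurrence: B ← B·(1+r) − €160.00.
Month 1: interest €64.55; balance after payment €7,352.55.
Month 2: interest €63.72; balance after payment €7,256.27.
Closed form: n = −ln(1 − rB₀/P)/ln(1+r) = −ln(0.59657)/ln(1.00867) ≈ 59.861, so the balance reaches zero during payment 60.

60 payments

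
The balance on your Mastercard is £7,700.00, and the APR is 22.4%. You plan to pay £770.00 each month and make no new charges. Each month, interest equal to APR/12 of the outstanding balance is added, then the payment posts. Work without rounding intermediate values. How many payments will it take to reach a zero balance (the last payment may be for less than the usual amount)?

12 months

Monthly rate r = 22.4%/12 = 1.86667% = 0.0186667.
Recurrence: B ← B·(1+r) − £770.00.
Month 1: interest £143.73; balance after payment £7,073.73.
Month 2: interest £132.04; balance after payment £6,435.78.
Closed form: n = −ln(1 − rB₀/P)/ln(1+r) = −ln(0.81333)/ln(1.01867) ≈ 11.172, so the balance reaches zero during payment 12.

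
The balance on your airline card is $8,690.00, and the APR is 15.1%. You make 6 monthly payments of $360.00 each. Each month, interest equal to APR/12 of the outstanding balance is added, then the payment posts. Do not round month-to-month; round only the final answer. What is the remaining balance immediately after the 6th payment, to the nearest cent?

Monthly rate r = 15.1%/12 = 1.25833% = 0.0125833.
Each month: B ← B·(1+r) − $360.00.
Month 1: interest $109.35; balance after payment $8,439.35.
Month 2: interest $106.20; balance after payment $8,185.54.
Month 3: interest $103.00; balance after payment $7,928.55.
Month 4: interest $99.77; balance after payment $7,668.31.
Month 5: interest $96.49; balance after payment $7,404.81.
Month 6: interest $93.18; balance after payment $7,137.98.

$7,137.98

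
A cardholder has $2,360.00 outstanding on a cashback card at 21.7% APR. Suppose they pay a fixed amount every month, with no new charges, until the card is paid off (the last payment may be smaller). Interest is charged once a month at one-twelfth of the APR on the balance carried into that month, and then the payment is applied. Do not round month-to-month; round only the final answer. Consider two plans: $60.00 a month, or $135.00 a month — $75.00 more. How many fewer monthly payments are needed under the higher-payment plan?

Monthly rate r = 21.7%/12 = 1.80833% = 0.0180833.
At $60.00/mo: n = ⌈−ln(1 − rB₀/P)/ln(1+r)⌉ = 70 payments (last $19.16); total interest = total paid − $2,360.00 = $1,799.16.
At $135.00/mo: 22 payments (last $27.47); total interest $502.47.
Payments saved = 70 − 22 = 48.

48 fewer payments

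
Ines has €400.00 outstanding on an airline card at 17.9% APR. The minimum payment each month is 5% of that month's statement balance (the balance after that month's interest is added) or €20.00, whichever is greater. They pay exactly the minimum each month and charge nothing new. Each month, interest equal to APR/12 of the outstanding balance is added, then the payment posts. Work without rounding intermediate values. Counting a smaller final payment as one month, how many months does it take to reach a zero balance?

Monthly rate r = 17.9%/12 = 1.49167% = 0.0149167.
While 5% of the post-interest balance exceeds €20.00, each month B ← (B·(1+r))·(1 − 0.05), i.e. B shrinks by the factor (1+r)·0.95 = 0.96417.
This holds for months 1–1. Entering month 2 the balance is €385.67; 5% of the post-interest balance is now below €20.00, so the flat €20.00 minimum applies from here.
From month 2 a fixed €20.00 at rate r clears €385.67 in 23 more payments. Total: 1 + 23 = 24 months.

24 months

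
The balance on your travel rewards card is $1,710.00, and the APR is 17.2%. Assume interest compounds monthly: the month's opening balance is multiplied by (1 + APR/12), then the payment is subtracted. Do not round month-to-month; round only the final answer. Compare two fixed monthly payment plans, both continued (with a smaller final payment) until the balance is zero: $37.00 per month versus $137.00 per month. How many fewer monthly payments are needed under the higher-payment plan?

Monthly rate r = 17.2%/12 = 1.43333% = 0.0143333.
At $37.00/mo: n = ⌈−ln(1 − rB₀/P)/ln(1+r)⌉ = 77 payments (last $11.47); total interest = total paid − $1,710.00 = $1,113.47.
At $137.00/mo: 14 payments (last $116.66); total interest $187.66.
Payments saved = 77 − 14 = 63.

63 fewer payments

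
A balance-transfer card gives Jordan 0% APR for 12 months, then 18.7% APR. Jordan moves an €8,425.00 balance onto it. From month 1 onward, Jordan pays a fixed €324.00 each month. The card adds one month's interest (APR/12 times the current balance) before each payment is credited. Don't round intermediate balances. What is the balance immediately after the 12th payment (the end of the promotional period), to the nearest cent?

Promo months 1–12 at r₀ = 0%/12 = 0; months 13+ at r₁ = 18.7%/12 = 0.0155833.
After month 12 (no interest yet): B = €8,425.00 − 12·€324.00 = €4,537.00.

€4,537.00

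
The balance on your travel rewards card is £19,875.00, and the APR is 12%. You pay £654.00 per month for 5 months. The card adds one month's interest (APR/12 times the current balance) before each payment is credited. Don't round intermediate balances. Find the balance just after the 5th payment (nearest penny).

Monthly rate r = 12%/12 = 1% = 0.01.
Each month: B ← B·(1+r) − £654.00.
Month 1: interest £198.75; balance after payment £19,419.75.
Month 2: interest £194.20; balance after payment £18,959.95.
Month 3: interest £189.60; balance after payment £18,495.55.
Month 4: interest £184.96; balance after payment £18,026.50.
Month 5: interest £180.27; balance after payment £17,552.77.

£17,552.77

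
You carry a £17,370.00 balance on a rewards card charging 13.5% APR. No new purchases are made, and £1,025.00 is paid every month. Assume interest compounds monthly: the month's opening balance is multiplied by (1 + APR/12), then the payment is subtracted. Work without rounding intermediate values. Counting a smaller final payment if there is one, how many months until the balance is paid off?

19 months

Monthly rate r = 13.5%/12 = 1.125% = 0.01125.
Recurrence: B ← B·(1+r) − £1,025.00.
Month 1: interest £195.41; balance after payment £16,540.41.
Month 2: interest £186.08; balance after payment £15,701.49.
Closed form: n = −ln(1 − rB₀/P)/ln(1+r) = −ln(0.80935)/ln(1.01125) ≈ 18.907, so the balance reaches zero during payment 19.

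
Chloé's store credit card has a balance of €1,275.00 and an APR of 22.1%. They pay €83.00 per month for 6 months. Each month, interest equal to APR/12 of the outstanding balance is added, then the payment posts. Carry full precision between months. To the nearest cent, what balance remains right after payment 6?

Monthly rate r = 22.1%/12 = 1.84167% = 0.0184167.
Each month: B ← B·(1+r) − €83.00.
Month 1: interest €23.48; balance after payment €1,215.48.
Month 2: interest €22.39; balance after payment €1,154.87.
Month 3: interest €21.27; balance after payment €1,093.14.
Month 4: interest €20.13; balance after payment €1,030.27.
Month 5: interest €18.97; balance after payment €966.24.
Month 6: interest €17.79; balance after payment €901.04.

€901.04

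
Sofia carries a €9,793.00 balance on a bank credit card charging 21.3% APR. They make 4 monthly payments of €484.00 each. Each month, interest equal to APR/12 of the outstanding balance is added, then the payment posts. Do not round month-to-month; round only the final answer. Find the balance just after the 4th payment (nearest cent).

€8,518.88

Monthly rate r = 21.3%/12 = 1.775% = 0.01775.
Each month: B ← B·(1+r) − €484.00.
Month 1: interest €173.83; balance after payment €9,482.83.
Month 2: interest €168.32; balance after payment €9,167.15.
Month 3: interest €162.72; balance after payment €8,845.86.
Month 4: interest €157.01; balance after payment €8,518.88.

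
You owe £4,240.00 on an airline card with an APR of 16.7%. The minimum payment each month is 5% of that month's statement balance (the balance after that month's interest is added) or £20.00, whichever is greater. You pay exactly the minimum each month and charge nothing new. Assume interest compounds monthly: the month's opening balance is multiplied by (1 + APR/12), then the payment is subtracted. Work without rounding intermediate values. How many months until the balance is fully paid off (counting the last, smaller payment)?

87 months

Monthly rate r = 16.7%/12 = 1.39167% = 0.0139167.
While 5% of the post-interest balance exceeds £20.00, each month B ← (B·(1+r))·(1 − 0.05), i.e. B shrinks by the factor (1+r)·0.95 = 0.96322.
This holds for months 1–64. Entering month 65 the balance is £385.32; 5% of the post-interest balance is now below £20.00, so the flat £20.00 minimum applies from here.
From month 65 a fixed £20.00 at rate r clears £385.32 in 23 more payments. Total: 64 + 23 = 87 months.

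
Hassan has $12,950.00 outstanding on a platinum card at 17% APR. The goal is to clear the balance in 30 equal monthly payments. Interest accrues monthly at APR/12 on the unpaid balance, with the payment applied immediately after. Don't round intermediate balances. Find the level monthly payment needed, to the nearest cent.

$532.88

Monthly rate r = 17%/12 = 1.41667% = 0.0141667.
Level-payment amortization: P = B₀·r / (1 − (1+r)^(−n)) = 12950.00·0.0141667 / (1 − 1.01417^(−30)).
Denominator 1 − (1+r)^(−30) = 0.344277578.
P = 183.458 / 0.344277578 ≈ 532.88.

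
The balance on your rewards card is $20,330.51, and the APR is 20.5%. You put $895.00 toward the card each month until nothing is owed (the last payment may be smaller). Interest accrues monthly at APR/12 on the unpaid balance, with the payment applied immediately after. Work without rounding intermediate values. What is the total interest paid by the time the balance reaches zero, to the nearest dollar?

Monthly rate r = 20.5%/12 = 1.70833% = 0.0170833.
Payoff takes n = ⌈−ln(1 − rB₀/P)/ln(1+r)⌉ = ⌈28.993⌉ = 29 payments; the last is $889.08.
Total paid = 28·$895.00 + $889.08 = $25,949.08.
Total interest = total paid − principal = $25,949.08 − $20,330.51 = $5,618.57.

$5,619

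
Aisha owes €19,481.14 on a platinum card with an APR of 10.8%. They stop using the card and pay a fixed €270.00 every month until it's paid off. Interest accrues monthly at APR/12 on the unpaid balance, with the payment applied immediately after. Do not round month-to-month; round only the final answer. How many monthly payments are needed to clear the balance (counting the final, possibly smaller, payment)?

117 payments

Monthly rate r = 10.8%/12 = 0.9% = 0.009.
Recurrence: B ← B·(1+r) − €270.00.
Month 1: interest €175.33; balance after payment €19,386.47.
Month 2: interest €174.48; balance after payment €19,290.95.
Closed form: n = −ln(1 − rB₀/P)/ln(1+r) = −ln(0.35063)/ln(1.009) ≈ 116.971, so the balance reaches zero during payment 117.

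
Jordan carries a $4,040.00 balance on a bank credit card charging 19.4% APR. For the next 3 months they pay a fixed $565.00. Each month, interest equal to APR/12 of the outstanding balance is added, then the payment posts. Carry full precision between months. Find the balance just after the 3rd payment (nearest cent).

Monthly rate r = 19.4%/12 = 1.61667% = 0.0161667.
Each month: B ← B·(1+r) − $565.00.
Month 1: interest $65.31; balance after payment $3,540.31.
Month 2: interest $57.24; balance after payment $3,032.55.
Month 3: interest $49.03; balance after payment $2,516.57.

$2,516.57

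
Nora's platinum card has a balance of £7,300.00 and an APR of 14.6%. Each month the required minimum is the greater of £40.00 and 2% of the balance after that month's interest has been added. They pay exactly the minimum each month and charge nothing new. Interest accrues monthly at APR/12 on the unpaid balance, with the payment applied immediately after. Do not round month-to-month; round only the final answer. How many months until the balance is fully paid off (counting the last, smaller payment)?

Monthly rate r = 14.6%/12 = 1.21667% = 0.0121667.
While 2% of the post-interest balance exceeds £40.00, each month B ← (B·(1+r))·(1 − 0.02), i.e. B shrinks by the factor (1+r)·0.98 = 0.99192.
This holds for months 1–162. Entering month 163 the balance is £1,962.35; 2% of the post-interest balance is now below £40.00, so the flat £40.00 minimum applies from here.
From month 163 a fixed £40.00 at rate r clears £1,962.35 in 76 more payments. Total: 162 + 76 = 238 months.

238 months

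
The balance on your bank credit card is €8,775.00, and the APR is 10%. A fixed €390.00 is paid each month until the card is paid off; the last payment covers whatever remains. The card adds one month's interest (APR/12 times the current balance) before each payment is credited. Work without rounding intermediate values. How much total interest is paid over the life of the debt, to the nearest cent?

€982.99

Monthly rate r = 10%/12 = 0.833333% = 0.00833333.
Payoff takes n = ⌈−ln(1 − rB₀/P)/ln(1+r)⌉ = ⌈25.020⌉ = 26 payments; the last is €7.99.
Total paid = 25·€390.00 + €7.99 = €9,757.99.
Total interest = total paid − principal = €9,757.99 − €8,775.00 = €982.99.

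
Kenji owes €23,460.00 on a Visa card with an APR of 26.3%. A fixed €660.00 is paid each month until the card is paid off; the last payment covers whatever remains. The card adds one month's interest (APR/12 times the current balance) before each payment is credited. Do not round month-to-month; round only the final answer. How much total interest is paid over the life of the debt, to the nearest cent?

€22,503.21

Monthly rate r = 26.3%/12 = 2.19167% = 0.0219167.
Payoff takes n = ⌈−ln(1 − rB₀/P)/ln(1+r)⌉ = ⌈69.639⌉ = 70 payments; the last is €423.21.
Total paid = 69·€660.00 + €423.21 = €45,963.21.
Total interest = total paid − principal = €45,963.21 − €23,460.00 = €22,503.21.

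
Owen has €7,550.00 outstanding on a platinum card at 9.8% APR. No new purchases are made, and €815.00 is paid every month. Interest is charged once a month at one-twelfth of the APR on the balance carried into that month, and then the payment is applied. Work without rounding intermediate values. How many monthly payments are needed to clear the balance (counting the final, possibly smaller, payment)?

10 months

Monthly rate r = 9.8%/12 = 0.816667% = 0.00816667.
Recurrence: B ← B·(1+r) − €815.00.
Month 1: interest €61.66; balance after payment €6,796.66.
Month 2: interest €55.51; balance after payment €6,037.16.
Closed form: n = −ln(1 − rB₀/P)/ln(1+r) = −ln(0.92435)/ln(1.00817) ≈ 9.672, so the balance reaches zero during payment 10.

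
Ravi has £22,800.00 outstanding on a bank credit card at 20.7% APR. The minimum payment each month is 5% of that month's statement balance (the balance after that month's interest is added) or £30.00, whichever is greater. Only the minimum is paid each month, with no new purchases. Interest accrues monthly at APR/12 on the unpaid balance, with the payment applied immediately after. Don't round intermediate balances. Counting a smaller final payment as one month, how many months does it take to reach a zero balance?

Monthly rate r = 20.7%/12 = 1.725% = 0.01725.
While 5% of the post-interest balance exceeds £30.00, each month B ← (B·(1+r))·(1 − 0.05), i.e. B shrinks by the factor (1+r)·0.95 = 0.96639.
This holds for months 1–107. Entering month 108 the balance is £587.66; 5% of the post-interest balance is now below £30.00, so the flat £30.00 minimum applies from here.
From month 108 a fixed £30.00 at rate r clears £587.66 in 25 more payments. Total: 107 + 25 = 132 months.

132 months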